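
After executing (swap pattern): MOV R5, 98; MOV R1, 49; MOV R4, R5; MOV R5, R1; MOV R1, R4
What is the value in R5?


Register state trace (swap pattern):
  MOV R5, 98  → R5 = 98
  MOV R1, 49  → R1 = 49
  MOV R4, R5  → R4 = 98  (save R5)
  MOV R5, R1  → R5 = 49  (R5 gets R1's value)
  MOV R1, R4  → R1 = 98  (R1 gets saved value)
Final: R5 = 49

49


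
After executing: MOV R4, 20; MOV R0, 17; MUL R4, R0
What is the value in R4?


Register state trace:
  MOV R4, 20  → R4 = 20
  MOV R0, 17  → R0 = 17
  MUL R4, R0  → R4 = 20 * 17 = 340
Final: R4 = 340

340


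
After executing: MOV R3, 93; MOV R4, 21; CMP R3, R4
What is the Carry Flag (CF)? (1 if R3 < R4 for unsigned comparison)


Register state trace:
  MOV R3, 93  → R3 = 93
  MOV R4, 21  → R4 = 21
  CMP R3, R4  → unsigned 93 - 21: no borrow
  93 >= 21, so CF = 0
CF = 0

0


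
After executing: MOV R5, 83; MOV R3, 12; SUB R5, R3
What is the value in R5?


Register state trace:
  MOV R5, 83  → R5 = 83
  MOV R3, 12  → R3 = 12
  SUB R5, R3  → R5 = 83 - 12 = 71
Final: R5 = 71

71


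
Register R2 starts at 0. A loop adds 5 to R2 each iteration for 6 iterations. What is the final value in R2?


Starting value: R2 = 0
  Iter 1: R2 = 0 + 5 = 5
  Iter 2: R2 = 5 + 5 = 10
  Iter 3: R2 = 10 + 5 = 15
  Iter 4: R2 = 15 + 5 = 20
  Iter 5: R2 = 20 + 5 = 25
  Iter 6: R2 = 25 + 5 = 30
Final: R2 = 30

30


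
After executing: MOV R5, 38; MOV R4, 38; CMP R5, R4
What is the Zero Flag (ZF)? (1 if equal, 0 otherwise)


Register state trace:
  MOV R5, 38  → R5 = 38
  MOV R4, 38  → R4 = 38
  CMP R5, R4  → computes 38 - 38 = 0
  Result is zero, so values are equal
ZF = 1

1


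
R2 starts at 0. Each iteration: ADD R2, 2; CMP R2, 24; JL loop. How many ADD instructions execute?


Loop trace (R2 starts at 0, target 24, step 2):
  ADD #1: R2 = 0 + 2 = 2  → 2 < 24, loop
  ADD #2: R2 = 2 + 2 = 4  → 4 < 24, loop
  ADD #3: R2 = 4 + 2 = 6  → 6 < 24, loop
  ADD #4: R2 = 6 + 2 = 8  → 8 < 24, loop
  ADD #5: R2 = 8 + 2 = 10  → 10 < 24, loop
  ADD #6: R2 = 10 + 2 = 12  → 12 < 24, loop
  ADD #7: R2 = 12 + 2 = 14  → 14 < 24, loop
  ADD #8: R2 = 14 + 2 = 16  → 16 < 24, loop
  ADD #9: R2 = 16 + 2 = 18  → 18 < 24, loop
  ADD #10: R2 = 18 + 2 = 20  → 20 < 24, loop
  ADD #11: R2 = 20 + 2 = 22  → 22 < 24, loop
  ADD #12: R2 = 22 + 2 = 24  → 24 >= 24, exit
Total ADD instructions: 12

12


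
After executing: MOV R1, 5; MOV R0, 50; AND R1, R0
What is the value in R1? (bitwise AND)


Register state trace:
  MOV R1, 5  → R1 = 5 (0b00000101)
  MOV R0, 50  → R0 = 50 (0b00110010)
  AND R1, R0  → R1 = 5 AND 50 = 0 (0b00000000)
Final: R1 = 0

0


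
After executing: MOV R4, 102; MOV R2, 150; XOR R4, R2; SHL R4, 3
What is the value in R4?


Register state trace:
  MOV R4, 102  → R4 = 102 (0b01100110)
  MOV R2, 150  → R2 = 150 (0b10010110)
  XOR R4, R2  → R4 = 102 XOR 150 = 240 (0b11110000)
  SHL R4, 3  → R4 = 240 << 3 = 1920
Final: R4 = 1920

1920


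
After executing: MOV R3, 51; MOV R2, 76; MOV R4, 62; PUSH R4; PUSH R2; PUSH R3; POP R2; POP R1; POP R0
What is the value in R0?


Stack trace (top is rightmost):
  MOV R3, 51  → R3 = 51
  MOV R2, 76  → R2 = 76
  MOV R4, 62  → R4 = 62
  PUSH R4  → stack: [62]
  PUSH R2  → stack: [62, 76]
  PUSH R3  → stack: [62, 76, 51]
  POP R2  → R2 = 51, stack: [62, 76]
  POP R1  → R1 = 76, stack: [62]
  POP R0  → R0 = 62, stack: []
Final: R0 = 62

62


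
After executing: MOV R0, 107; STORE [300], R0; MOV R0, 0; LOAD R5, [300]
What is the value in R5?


Register and memory trace:
  MOV R0, 107  → R0 = 107
  STORE [300], R0  → mem[300] = 107
  MOV R0, 0  → R0 = 0
  LOAD R5, [300]  → R5 = mem[300] = 107
Final: R5 = 107

107


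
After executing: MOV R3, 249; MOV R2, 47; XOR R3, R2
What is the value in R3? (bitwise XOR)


Register state trace:
  MOV R3, 249  → R3 = 249 (0b11111001)
  MOV R2, 47  → R2 = 47 (0b00101111)
  XOR R3, R2  → R3 = 249 XOR 47 = 214 (0b11010110)
Final: R3 = 214

214


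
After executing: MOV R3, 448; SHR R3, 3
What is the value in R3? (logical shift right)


Register state trace:
  MOV R3, 448  → R3 = 448
  SHR R3, 3  → R3 = 448 >> 3 = 448 // 2^3 = 56
Final: R3 = 56

56


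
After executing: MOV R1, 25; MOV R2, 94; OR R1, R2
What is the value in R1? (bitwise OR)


Register state trace:
  MOV R1, 25  → R1 = 25 (0b00011001)
  MOV R2, 94  → R2 = 94 (0b01011110)
  OR R1, R2   → R1 = 25 OR 94 = 95 (0b01011111)
Final: R1 = 95

95


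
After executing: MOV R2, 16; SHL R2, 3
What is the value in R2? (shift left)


Register state trace:
  MOV R2, 16  → R2 = 16
  SHL R2, 3  → R2 = 16 << 3 = 16 * 2^3 = 128
Final: R2 = 128

128


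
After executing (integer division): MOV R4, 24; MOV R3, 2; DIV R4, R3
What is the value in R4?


Register state trace:
  MOV R4, 24  → R4 = 24
  MOV R3, 2  → R3 = 2
  DIV R4, R3  → R4 = 24 // 2 = 12
Final: R4 = 12

12


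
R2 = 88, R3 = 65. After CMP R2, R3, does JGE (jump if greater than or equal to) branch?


Trace:
  R2 = 88, R3 = 65
  CMP R2, R3  → compares 88 vs 65
  JGE checks: is 88 greater than or equal to 65?
  88 > 65, so condition is true
Branch taken: Yes

Yes


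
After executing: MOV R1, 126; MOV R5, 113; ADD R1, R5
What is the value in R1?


Register state trace:
  MOV R1, 126  → R1 = 126
  MOV R5, 113  → R5 = 113
  ADD R1, R5  → R1 = 126 + 113 = 239
Final: R1 = 239

239


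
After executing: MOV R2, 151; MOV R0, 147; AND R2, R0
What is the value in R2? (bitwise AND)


Register state trace:
  MOV R2, 151  → R2 = 151 (0b10010111)
  MOV R0, 147  → R0 = 147 (0b10010011)
  AND R2, R0  → R2 = 151 AND 147 = 147 (0b10010011)
Final: R2 = 147

147


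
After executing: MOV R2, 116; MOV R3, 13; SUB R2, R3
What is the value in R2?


Register state trace:
  MOV R2, 116  → R2 = 116
  MOV R3, 13  → R3 = 13
  SUB R2, R3  → R2 = 116 - 13 = 103
Final: R2 = 103

103


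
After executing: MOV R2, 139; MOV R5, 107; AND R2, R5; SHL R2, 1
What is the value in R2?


Register state trace:
  MOV R2, 139  → R2 = 139 (0b10001011)
  MOV R5, 107  → R5 = 107 (0b01101011)
  AND R2, R5  → R2 = 139 AND 107 = 11 (0b00001011)
  SHL R2, 1  → R2 = 11 << 1 = 22
Final: R2 = 22

22


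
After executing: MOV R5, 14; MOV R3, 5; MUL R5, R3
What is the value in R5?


Register state trace:
  MOV R5, 14  → R5 = 14
  MOV R3, 5  → R3 = 5
  MUL R5, R3  → R5 = 14 * 5 = 70
Final: R5 = 70

70


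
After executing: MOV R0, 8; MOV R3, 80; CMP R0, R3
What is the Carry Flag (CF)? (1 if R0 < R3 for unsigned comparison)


Register state trace:
  MOV R0, 8  → R0 = 8
  MOV R3, 80  → R3 = 80
  CMP R0, R3  → unsigned 8 - 80: borrow occurs
  8 < 80, so CF = 1
CF = 1

1


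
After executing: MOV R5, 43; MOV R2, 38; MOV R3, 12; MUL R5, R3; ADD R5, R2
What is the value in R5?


Register state trace:
  MOV R5, 43  → R5 = 43
  MOV R2, 38  → R2 = 38
  MOV R3, 12  → R3 = 12
  MUL R5, R3  → R5 = 43 * 12 = 516
  ADD R5, R2  → R5 = 516 + 38 = 554
Final: R5 = 554

554


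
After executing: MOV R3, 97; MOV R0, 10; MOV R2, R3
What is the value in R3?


Register state trace:
  MOV R3, 97  → R3 = 97
  MOV R0, 10  → R0 = 10
  MOV R2, R3  → R2 = 97
Final: R3 = 97

97


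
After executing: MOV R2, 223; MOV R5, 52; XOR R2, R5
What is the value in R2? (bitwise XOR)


Register state trace:
  MOV R2, 223  → R2 = 223 (0b11011111)
  MOV R5, 52  → R5 = 52 (0b00110100)
  XOR R2, R5  → R2 = 223 XOR 52 = 235 (0b11101011)
Final: R2 = 235

235


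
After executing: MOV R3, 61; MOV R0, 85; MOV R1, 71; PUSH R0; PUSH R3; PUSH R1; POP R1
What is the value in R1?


Stack trace (top is rightmost):
  MOV R3, 61  → R3 = 61
  MOV R0, 85  → R0 = 85
  MOV R1, 71  → R1 = 71
  PUSH R0  → stack: [85]
  PUSH R3  → stack: [85, 61]
  PUSH R1  → stack: [85, 61, 71]
  POP R1  → R1 = 71, stack: [85, 61]
Final: R1 = 71

71


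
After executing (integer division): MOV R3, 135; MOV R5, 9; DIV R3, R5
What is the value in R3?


Register state trace:
  MOV R3, 135  → R3 = 135
  MOV R5, 9  → R5 = 9
  DIV R3, R5  → R3 = 135 // 9 = 15
Final: R3 = 15

15


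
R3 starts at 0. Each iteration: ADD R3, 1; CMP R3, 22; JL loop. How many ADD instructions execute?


Loop trace (R3 starts at 0, target 22, step 1):
  ADD #1: R3 = 0 + 1 = 1  → 1 < 22, loop
  ADD #2: R3 = 1 + 1 = 2  → 2 < 22, loop
  ADD #3: R3 = 2 + 1 = 3  → 3 < 22, loop
  ADD #4: R3 = 3 + 1 = 4  → 4 < 22, loop
  ADD #5: R3 = 4 + 1 = 5  → 5 < 22, loop
  ADD #6: R3 = 5 + 1 = 6  → 6 < 22, loop
  ADD #7: R3 = 6 + 1 = 7  → 7 < 22, loop
  ADD #8: R3 = 7 + 1 = 8  → 8 < 22, loop
  ADD #9: R3 = 8 + 1 = 9  → 9 < 22, loop
  ADD #10: R3 = 9 + 1 = 10  → 10 < 22, loop
  ADD #11: R3 = 10 + 1 = 11  → 11 < 22, loop
  ADD #12: R3 = 11 + 1 = 12  → 12 < 22, loop
  ADD #13: R3 = 12 + 1 = 13  → 13 < 22, loop
  ADD #14: R3 = 13 + 1 = 14  → 14 < 22, loop
  ADD #15: R3 = 14 + 1 = 15  → 15 < 22, loop
  ADD #16: R3 = 15 + 1 = 16  → 16 < 22, loop
  ADD #17: R3 = 16 + 1 = 17  → 17 < 22, loop
  ADD #18: R3 = 17 + 1 = 18  → 18 < 22, loop
  ADD #19: R3 = 18 + 1 = 19  → 19 < 22, loop
  ADD #20: R3 = 19 + 1 = 20  → 20 < 22, loop
  ADD #21: R3 = 20 + 1 = 21  → 21 < 22, loop
  ADD #22: R3 = 21 + 1 = 22  → 22 >= 22, exit
Total ADD instructions: 22

22


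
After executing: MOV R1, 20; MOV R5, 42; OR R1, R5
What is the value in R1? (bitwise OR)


Register state trace:
  MOV R1, 20  → R1 = 20 (0b00010100)
  MOV R5, 42  → R5 = 42 (0b00101010)
  OR R1, R5   → R1 = 20 OR 42 = 62 (0b00111110)
Final: R1 = 62

62


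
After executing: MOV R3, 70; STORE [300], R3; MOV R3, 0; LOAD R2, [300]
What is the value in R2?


Register and memory trace:
  MOV R3, 70  → R3 = 70
  STORE [300], R3  → mem[300] = 70
  MOV R3, 0  → R3 = 0
  LOAD R2, [300]  → R2 = mem[300] = 70
Final: R2 = 70

70


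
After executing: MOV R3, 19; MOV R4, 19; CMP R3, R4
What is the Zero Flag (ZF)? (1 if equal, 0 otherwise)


Register state trace:
  MOV R3, 19  → R3 = 19
  MOV R4, 19  → R4 = 19
  CMP R3, R4  → computes 19 - 19 = 0
  Result is zero, so values are equal
ZF = 1

1


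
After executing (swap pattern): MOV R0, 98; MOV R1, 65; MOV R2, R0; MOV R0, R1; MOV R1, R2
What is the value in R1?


Register state trace (swap pattern):
  MOV R0, 98  → R0 = 98
  MOV R1, 65  → R1 = 65
  MOV R2, R0  → R2 = 98  (save R0)
  MOV R0, R1  → R0 = 65  (R0 gets R1's value)
  MOV R1, R2  → R1 = 98  (R1 gets saved value)
Final: R1 = 98

98


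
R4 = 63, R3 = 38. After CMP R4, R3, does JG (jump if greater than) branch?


Trace:
  R4 = 63, R3 = 38
  CMP R4, R3  → compares 63 vs 38
  JG checks: is 63 greater than 38?
  63 > 38, so condition is true
Branch taken: Yes

Yes


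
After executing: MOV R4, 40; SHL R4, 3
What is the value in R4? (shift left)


Register state trace:
  MOV R4, 40  → R4 = 40
  SHL R4, 3  → R4 = 40 << 3 = 40 * 2^3 = 320
Final: R4 = 320

320


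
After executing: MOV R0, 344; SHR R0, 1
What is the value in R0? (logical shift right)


Register state trace:
  MOV R0, 344  → R0 = 344
  SHR R0, 1  → R0 = 344 >> 1 = 344 // 2^1 = 172
Final: R0 = 172

172


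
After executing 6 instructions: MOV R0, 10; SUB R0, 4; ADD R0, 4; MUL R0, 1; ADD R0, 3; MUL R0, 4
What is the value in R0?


Register state trace:
  MOV R0, 10  → R0 = 10
  SUB R0, 4  → R0 = 10 - 4 = 6
  ADD R0, 4  → R0 = 6 + 4 = 10
  MUL R0, 1  → R0 = 10 * 1 = 10
  ADD R0, 3  → R0 = 10 + 3 = 13
  MUL R0, 4  → R0 = 13 * 4 = 52
Final: R0 = 52

52


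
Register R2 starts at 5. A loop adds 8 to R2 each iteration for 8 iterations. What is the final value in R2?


Starting value: R2 = 5
  Iter 1: R2 = 5 + 8 = 13
  Iter 2: R2 = 13 + 8 = 21
  Iter 3: R2 = 21 + 8 = 29
  Iter 4: R2 = 29 + 8 = 37
  Iter 5: R2 = 37 + 8 = 45
  Iter 6: R2 = 45 + 8 = 53
  Iter 7: R2 = 53 + 8 = 61
  Iter 8: R2 = 61 + 8 = 69
Final: R2 = 69

69


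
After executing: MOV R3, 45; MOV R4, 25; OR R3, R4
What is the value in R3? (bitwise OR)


Register state trace:
  MOV R3, 45  → R3 = 45 (0b00101101)
  MOV R4, 25  → R4 = 25 (0b00011001)
  OR R3, R4   → R3 = 45 OR 25 = 61 (0b00111101)
Final: R3 = 61

61


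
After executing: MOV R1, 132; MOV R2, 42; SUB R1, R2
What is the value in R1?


Register state trace:
  MOV R1, 132  → R1 = 132
  MOV R2, 42  → R2 = 42
  SUB R1, R2  → R1 = 132 - 42 = 90
Final: R1 = 90

90


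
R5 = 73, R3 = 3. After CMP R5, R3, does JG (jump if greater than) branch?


Trace:
  R5 = 73, R3 = 3
  CMP R5, R3  → compares 73 vs 3
  JG checks: is 73 greater than 3?
  73 > 3, so condition is true
Branch taken: Yes

Yes


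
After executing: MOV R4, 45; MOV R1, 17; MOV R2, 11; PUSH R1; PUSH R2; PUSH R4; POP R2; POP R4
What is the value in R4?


Stack trace (top is rightmost):
  MOV R4, 45  → R4 = 45
  MOV R1, 17  → R1 = 17
  MOV R2, 11  → R2 = 11
  PUSH R1  → stack: [17]
  PUSH R2  → stack: [17, 11]
  PUSH R4  → stack: [17, 11, 45]
  POP R2  → R2 = 45, stack: [17, 11]
  POP R4  → R4 = 11, stack: [17]
Final: R4 = 11

11


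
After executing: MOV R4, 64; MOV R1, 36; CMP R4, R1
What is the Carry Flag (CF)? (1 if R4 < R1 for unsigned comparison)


Register state trace:
  MOV R4, 64  → R4 = 64
  MOV R1, 36  → R1 = 36
  CMP R4, R1  → unsigned 64 - 36: no borrow
  64 >= 36, so CF = 0
CF = 0

0


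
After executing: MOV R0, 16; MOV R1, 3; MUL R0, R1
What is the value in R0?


Register state trace:
  MOV R0, 16  → R0 = 16
  MOV R1, 3  → R1 = 3
  MUL R0, R1  → R0 = 16 * 3 = 48
Final: R0 = 48

48


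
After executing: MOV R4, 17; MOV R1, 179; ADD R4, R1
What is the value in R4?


Register state trace:
  MOV R4, 17  → R4 = 17
  MOV R1, 179  → R1 = 179
  ADD R4, R1  → R4 = 17 + 179 = 196
Final: R4 = 196

196


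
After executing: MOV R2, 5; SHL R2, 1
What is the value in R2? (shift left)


Register state trace:
  MOV R2, 5  → R2 = 5
  SHL R2, 1  → R2 = 5 << 1 = 5 * 2^1 = 10
Final: R2 = 10

10


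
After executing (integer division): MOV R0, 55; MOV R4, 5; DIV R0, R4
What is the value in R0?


Register state trace:
  MOV R0, 55  → R0 = 55
  MOV R4, 5  → R4 = 5
  DIV R0, R4  → R0 = 55 // 5 = 11
Final: R0 = 11

11


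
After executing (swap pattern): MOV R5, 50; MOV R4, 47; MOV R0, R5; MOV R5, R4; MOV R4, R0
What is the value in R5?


Register state trace (swap pattern):
  MOV R5, 50  → R5 = 50
  MOV R4, 47  → R4 = 47
  MOV R0, R5  → R0 = 50  (save R5)
  MOV R5, R4  → R5 = 47  (R5 gets R4's value)
  MOV R4, R0  → R4 = 50  (R4 gets saved value)
Final: R5 = 47

47


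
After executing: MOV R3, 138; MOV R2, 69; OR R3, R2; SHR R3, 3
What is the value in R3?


Register state trace:
  MOV R3, 138  → R3 = 138 (0b10001010)
  MOV R2, 69  → R2 = 69 (0b01000101)
  OR R3, R2  → R3 = 138 OR 69 = 207 (0b11001111)
  SHR R3, 3  → R3 = 207 >> 3 = 25
Final: R3 = 25

25


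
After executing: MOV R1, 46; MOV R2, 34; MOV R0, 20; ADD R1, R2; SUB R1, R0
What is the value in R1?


Register state trace:
  MOV R1, 46  → R1 = 46
  MOV R2, 34  → R2 = 34
  MOV R0, 20  → R0 = 20
  ADD R1, R2  → R1 = 46 + 34 = 80
  SUB R1, R0  → R1 = 80 - 20 = 60
Final: R1 = 60

60


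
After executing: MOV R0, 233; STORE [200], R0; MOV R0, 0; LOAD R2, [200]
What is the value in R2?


Register and memory trace:
  MOV R0, 233  → R0 = 233
  STORE [200], R0  → mem[200] = 233
  MOV R0, 0  → R0 = 0
  LOAD R2, [200]  → R2 = mem[200] = 233
Final: R2 = 233

233


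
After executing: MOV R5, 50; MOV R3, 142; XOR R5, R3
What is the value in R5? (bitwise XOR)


Register state trace:
  MOV R5, 50  → R5 = 50 (0b00110010)
  MOV R3, 142  → R3 = 142 (0b10001110)
  XOR R5, R3  → R5 = 50 XOR 142 = 188 (0b10111100)
Final: R5 = 188

188


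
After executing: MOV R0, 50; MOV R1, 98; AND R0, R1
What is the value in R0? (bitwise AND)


Register state trace:
  MOV R0, 50  → R0 = 50 (0b00110010)
  MOV R1, 98  → R1 = 98 (0b01100010)
  AND R0, R1  → R0 = 50 AND 98 = 34 (0b00100010)
Final: R0 = 34

34


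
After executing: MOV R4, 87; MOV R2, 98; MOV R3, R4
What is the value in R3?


Register state trace:
  MOV R4, 87  → R4 = 87
  MOV R2, 98  → R2 = 98
  MOV R3, R4  → R3 = 87
Final: R3 = 87

87


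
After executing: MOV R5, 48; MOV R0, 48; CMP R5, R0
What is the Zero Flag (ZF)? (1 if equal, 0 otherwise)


Register state trace:
  MOV R5, 48  → R5 = 48
  MOV R0, 48  → R0 = 48
  CMP R5, R0  → computes 48 - 48 = 0
  Result is zero, so values are equal
ZF = 1

1


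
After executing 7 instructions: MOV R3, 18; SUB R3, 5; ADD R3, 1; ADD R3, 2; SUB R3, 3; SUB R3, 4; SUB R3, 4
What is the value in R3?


Register state trace:
  MOV R3, 18  → R3 = 18
  SUB R3, 5  → R3 = 18 - 5 = 13
  ADD R3, 1  → R3 = 13 + 1 = 14
  ADD R3, 2  → R3 = 14 + 2 = 16
  SUB R3, 3  → R3 = 16 - 3 = 13
  SUB R3, 4  → R3 = 13 - 4 = 9
  SUB R3, 4  → R3 = 9 - 4 = 5
Final: R3 = 5

5


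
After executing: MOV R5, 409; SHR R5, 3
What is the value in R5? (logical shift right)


Register state trace:
  MOV R5, 409  → R5 = 409
  SHR R5, 3  → R5 = 409 >> 3 = 409 // 2^3 = 51
Final: R5 = 51

51


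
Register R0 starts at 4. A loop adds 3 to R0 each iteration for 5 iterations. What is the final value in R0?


Starting value: R0 = 4
  Iter 1: R0 = 4 + 3 = 7
  Iter 2: R0 = 7 + 3 = 10
  Iter 3: R0 = 10 + 3 = 13
  Iter 4: R0 = 13 + 3 = 16
  Iter 5: R0 = 16 + 3 = 19
Final: R0 = 19

19


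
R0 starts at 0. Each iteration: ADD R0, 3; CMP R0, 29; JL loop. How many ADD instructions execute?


Loop trace (R0 starts at 0, target 29, step 3):
  ADD #1: R0 = 0 + 3 = 3  → 3 < 29, loop
  ADD #2: R0 = 3 + 3 = 6  → 6 < 29, loop
  ADD #3: R0 = 6 + 3 = 9  → 9 < 29, loop
  ADD #4: R0 = 9 + 3 = 12  → 12 < 29, loop
  ADD #5: R0 = 12 + 3 = 15  → 15 < 29, loop
  ADD #6: R0 = 15 + 3 = 18  → 18 < 29, loop
  ADD #7: R0 = 18 + 3 = 21  → 21 < 29, loop
  ADD #8: R0 = 21 + 3 = 24  → 24 < 29, loop
  ADD #9: R0 = 24 + 3 = 27  → 27 < 29, loop
  ADD #10: R0 = 27 + 3 = 30  → 30 >= 29, exit
Total ADD instructions: 10

10


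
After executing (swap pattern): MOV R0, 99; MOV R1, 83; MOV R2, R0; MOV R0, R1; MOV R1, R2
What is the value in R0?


Register state trace (swap pattern):
  MOV R0, 99  → R0 = 99
  MOV R1, 83  → R1 = 83
  MOV R2, R0  → R2 = 99  (save R0)
  MOV R0, R1  → R0 = 83  (R0 gets R1's value)
  MOV R1, R2  → R1 = 99  (R1 gets saved value)
Final: R0 = 83

83


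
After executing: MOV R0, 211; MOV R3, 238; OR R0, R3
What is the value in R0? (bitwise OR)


Register state trace:
  MOV R0, 211  → R0 = 211 (0b11010011)
  MOV R3, 238  → R3 = 238 (0b11101110)
  OR R0, R3   → R0 = 211 OR 238 = 255 (0b11111111)
Final: R0 = 255

255


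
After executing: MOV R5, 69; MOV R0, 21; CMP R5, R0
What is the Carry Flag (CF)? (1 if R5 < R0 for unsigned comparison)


Register state trace:
  MOV R5, 69  → R5 = 69
  MOV R0, 21  → R0 = 21
  CMP R5, R0  → unsigned 69 - 21: no borrow
  69 >= 21, so CF = 0
CF = 0

0


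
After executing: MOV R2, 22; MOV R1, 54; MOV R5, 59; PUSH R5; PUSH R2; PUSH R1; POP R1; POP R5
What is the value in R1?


Stack trace (top is rightmost):
  MOV R2, 22  → R2 = 22
  MOV R1, 54  → R1 = 54
  MOV R5, 59  → R5 = 59
  PUSH R5  → stack: [59]
  PUSH R2  → stack: [59, 22]
  PUSH R1  → stack: [59, 22, 54]
  POP R1  → R1 = 54, stack: [59, 22]
  POP R5  → R5 = 22, stack: [59]
Final: R1 = 54

54


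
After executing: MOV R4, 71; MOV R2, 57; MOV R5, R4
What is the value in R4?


Register state trace:
  MOV R4, 71  → R4 = 71
  MOV R2, 57  → R2 = 57
  MOV R5, R4  → R5 = 71
Final: R4 = 71

71


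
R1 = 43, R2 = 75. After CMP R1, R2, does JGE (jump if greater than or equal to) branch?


Trace:
  R1 = 43, R2 = 75
  CMP R1, R2  → compares 43 vs 75
  JGE checks: is 43 greater than or equal to 75?
  43 < 75, so condition is false
Branch taken: No

No


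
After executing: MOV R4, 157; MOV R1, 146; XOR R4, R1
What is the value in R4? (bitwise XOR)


Register state trace:
  MOV R4, 157  → R4 = 157 (0b10011101)
  MOV R1, 146  → R1 = 146 (0b10010010)
  XOR R4, R1  → R4 = 157 XOR 146 = 15 (0b00001111)
Final: R4 = 15

15


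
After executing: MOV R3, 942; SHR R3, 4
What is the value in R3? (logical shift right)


Register state trace:
  MOV R3, 942  → R3 = 942
  SHR R3, 4  → R3 = 942 >> 4 = 942 // 2^4 = 58
Final: R3 = 58

58


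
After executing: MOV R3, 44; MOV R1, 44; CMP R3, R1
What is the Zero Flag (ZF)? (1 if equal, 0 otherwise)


Register state trace:
  MOV R3, 44  → R3 = 44
  MOV R1, 44  → R1 = 44
  CMP R3, R1  → computes 44 - 44 = 0
  Result is zero, so values are equal
ZF = 1

1


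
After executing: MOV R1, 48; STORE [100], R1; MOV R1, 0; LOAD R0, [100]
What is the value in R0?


Register and memory trace:
  MOV R1, 48  → R1 = 48
  STORE [100], R1  → mem[100] = 48
  MOV R1, 0  → R1 = 0
  LOAD R0, [100]  → R0 = mem[100] = 48
Final: R0 = 48

48


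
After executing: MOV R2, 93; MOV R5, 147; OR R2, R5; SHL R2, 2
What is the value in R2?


Register state trace:
  MOV R2, 93  → R2 = 93 (0b01011101)
  MOV R5, 147  → R5 = 147 (0b10010011)
  OR R2, R5  → R2 = 93 OR 147 = 223 (0b11011111)
  SHL R2, 2  → R2 = 223 << 2 = 892
Final: R2 = 892

892


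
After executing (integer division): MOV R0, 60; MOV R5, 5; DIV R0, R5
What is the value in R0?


Register state trace:
  MOV R0, 60  → R0 = 60
  MOV R5, 5  → R5 = 5
  DIV R0, R5  → R0 = 60 // 5 = 12
Final: R0 = 12

12


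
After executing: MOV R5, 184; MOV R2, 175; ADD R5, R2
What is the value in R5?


Register state trace:
  MOV R5, 184  → R5 = 184
  MOV R2, 175  → R2 = 175
  ADD R5, R2  → R5 = 184 + 175 = 359
Final: R5 = 359

359


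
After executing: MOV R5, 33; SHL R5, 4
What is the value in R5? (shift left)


Register state trace:
  MOV R5, 33  → R5 = 33
  SHL R5, 4  → R5 = 33 << 4 = 33 * 2^4 = 528
Final: R5 = 528

528


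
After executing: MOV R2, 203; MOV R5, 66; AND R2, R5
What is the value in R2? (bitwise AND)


Register state trace:
  MOV R2, 203  → R2 = 203 (0b11001011)
  MOV R5, 66  → R5 = 66 (0b01000010)
  AND R2, R5  → R2 = 203 AND 66 = 66 (0b01000010)
Final: R2 = 66

66


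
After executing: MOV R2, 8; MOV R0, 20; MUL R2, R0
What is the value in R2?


Register state trace:
  MOV R2, 8  → R2 = 8
  MOV R0, 20  → R0 = 20
  MUL R2, R0  → R2 = 8 * 20 = 160
Final: R2 = 160

160


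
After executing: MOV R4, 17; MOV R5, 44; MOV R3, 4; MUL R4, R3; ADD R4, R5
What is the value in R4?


Register state trace:
  MOV R4, 17  → R4 = 17
  MOV R5, 44  → R5 = 44
  MOV R3, 4  → R3 = 4
  MUL R4, R3  → R4 = 17 * 4 = 68
  ADD R4, R5  → R4 = 68 + 44 = 112
Final: R4 = 112

112


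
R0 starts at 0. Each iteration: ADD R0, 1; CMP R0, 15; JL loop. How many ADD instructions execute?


Loop trace (R0 starts at 0, target 15, step 1):
  ADD #1: R0 = 0 + 1 = 1  → 1 < 15, loop
  ADD #2: R0 = 1 + 1 = 2  → 2 < 15, loop
  ADD #3: R0 = 2 + 1 = 3  → 3 < 15, loop
  ADD #4: R0 = 3 + 1 = 4  → 4 < 15, loop
  ADD #5: R0 = 4 + 1 = 5  → 5 < 15, loop
  ADD #6: R0 = 5 + 1 = 6  → 6 < 15, loop
  ADD #7: R0 = 6 + 1 = 7  → 7 < 15, loop
  ADD #8: R0 = 7 + 1 = 8  → 8 < 15, loop
  ADD #9: R0 = 8 + 1 = 9  → 9 < 15, loop
  ADD #10: R0 = 9 + 1 = 10  → 10 < 15, loop
  ADD #11: R0 = 10 + 1 = 11  → 11 < 15, loop
  ADD #12: R0 = 11 + 1 = 12  → 12 < 15, loop
  ADD #13: R0 = 12 + 1 = 13  → 13 < 15, loop
  ADD #14: R0 = 13 + 1 = 14  → 14 < 15, loop
  ADD #15: R0 = 14 + 1 = 15  → 15 >= 15, exit
Total ADD instructions: 15

15


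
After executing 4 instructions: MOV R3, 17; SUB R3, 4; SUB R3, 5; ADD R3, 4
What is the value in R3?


Register state trace:
  MOV R3, 17  → R3 = 17
  SUB R3, 4  → R3 = 17 - 4 = 13
  SUB R3, 5  → R3 = 13 - 5 = 8
  ADD R3, 4  → R3 = 8 + 4 = 12
Final: R3 = 12

12


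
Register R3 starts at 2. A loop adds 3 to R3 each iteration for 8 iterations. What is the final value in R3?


Starting value: R3 = 2
  Iter 1: R3 = 2 + 3 = 5
  Iter 2: R3 = 5 + 3 = 8
  Iter 3: R3 = 8 + 3 = 11
  Iter 4: R3 = 11 + 3 = 14
  Iter 5: R3 = 14 + 3 = 17
  Iter 6: R3 = 17 + 3 = 20
  Iter 7: R3 = 20 + 3 = 23
  Iter 8: R3 = 23 + 3 = 26
Final: R3 = 26

26


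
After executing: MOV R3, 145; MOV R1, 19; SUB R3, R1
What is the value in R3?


Register state trace:
  MOV R3, 145  → R3 = 145
  MOV R1, 19  → R1 = 19
  SUB R3, R1  → R3 = 145 - 19 = 126
Final: R3 = 126

126


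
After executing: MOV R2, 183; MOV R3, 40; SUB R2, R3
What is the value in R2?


Register state trace:
  MOV R2, 183  → R2 = 183
  MOV R3, 40  → R3 = 40
  SUB R2, R3  → R2 = 183 - 40 = 143
Final: R2 = 143

143


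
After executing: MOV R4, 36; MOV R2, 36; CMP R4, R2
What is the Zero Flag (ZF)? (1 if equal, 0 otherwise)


Register state trace:
  MOV R4, 36  → R4 = 36
  MOV R2, 36  → R2 = 36
  CMP R4, R2  → computes 36 - 36 = 0
  Result is zero, so values are equal
ZF = 1

1


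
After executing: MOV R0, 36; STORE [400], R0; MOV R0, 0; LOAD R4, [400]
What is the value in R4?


Register and memory trace:
  MOV R0, 36  → R0 = 36
  STORE [400], R0  → mem[400] = 36
  MOV R0, 0  → R0 = 0
  LOAD R4, [400]  → R4 = mem[400] = 36
Final: R4 = 36

36


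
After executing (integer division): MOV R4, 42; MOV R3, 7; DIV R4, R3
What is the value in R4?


Register state trace:
  MOV R4, 42  → R4 = 42
  MOV R3, 7  → R3 = 7
  DIV R4, R3  → R4 = 42 // 7 = 6
Final: R4 = 6

6


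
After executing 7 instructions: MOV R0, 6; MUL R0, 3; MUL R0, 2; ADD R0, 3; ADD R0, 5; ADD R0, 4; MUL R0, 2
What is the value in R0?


Register state trace:
  MOV R0, 6  → R0 = 6
  MUL R0, 3  → R0 = 6 * 3 = 18
  MUL R0, 2  → R0 = 18 * 2 = 36
  ADD R0, 3  → R0 = 36 + 3 = 39
  ADD R0, 5  → R0 = 39 + 5 = 44
  ADD R0, 4  → R0 = 44 + 4 = 48
  MUL R0, 2  → R0 = 48 * 2 = 96
Final: R0 = 96

96


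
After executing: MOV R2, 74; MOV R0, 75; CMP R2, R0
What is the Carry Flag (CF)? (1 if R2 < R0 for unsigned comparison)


Register state trace:
  MOV R2, 74  → R2 = 74
  MOV R0, 75  → R0 = 75
  CMP R2, R0  → unsigned 74 - 75: borrow occurs
  74 < 75, so CF = 1
CF = 1

1


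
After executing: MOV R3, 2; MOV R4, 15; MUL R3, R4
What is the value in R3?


Register state trace:
  MOV R3, 2  → R3 = 2
  MOV R4, 15  → R4 = 15
  MUL R3, R4  → R3 = 2 * 15 = 30
Final: R3 = 30

30


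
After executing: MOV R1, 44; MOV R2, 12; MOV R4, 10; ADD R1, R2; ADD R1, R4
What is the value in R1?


Register state trace:
  MOV R1, 44  → R1 = 44
  MOV R2, 12  → R2 = 12
  MOV R4, 10  → R4 = 10
  ADD R1, R2  → R1 = 44 + 12 = 56
  ADD R1, R4  → R1 = 56 + 10 = 66
Final: R1 = 66

66


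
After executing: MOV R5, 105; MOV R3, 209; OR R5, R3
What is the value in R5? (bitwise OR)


Register state trace:
  MOV R5, 105  → R5 = 105 (0b01101001)
  MOV R3, 209  → R3 = 209 (0b11010001)
  OR R5, R3   → R5 = 105 OR 209 = 249 (0b11111001)
Final: R5 = 249

249


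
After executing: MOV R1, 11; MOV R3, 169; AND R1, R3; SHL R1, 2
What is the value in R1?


Register state trace:
  MOV R1, 11  → R1 = 11 (0b00001011)
  MOV R3, 169  → R3 = 169 (0b10101001)
  AND R1, R3  → R1 = 11 AND 169 = 9 (0b00001001)
  SHL R1, 2  → R1 = 9 << 2 = 36
Final: R1 = 36

36


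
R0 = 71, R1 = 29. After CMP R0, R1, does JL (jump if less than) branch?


Trace:
  R0 = 71, R1 = 29
  CMP R0, R1  → compares 71 vs 29
  JL checks: is 71 less than 29?
  71 > 29, so condition is false
Branch taken: No

No


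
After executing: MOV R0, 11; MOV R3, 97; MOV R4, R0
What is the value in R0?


Register state trace:
  MOV R0, 11  → R0 = 11
  MOV R3, 97  → R3 = 97
  MOV R4, R0  → R4 = 11
Final: R0 = 11

11


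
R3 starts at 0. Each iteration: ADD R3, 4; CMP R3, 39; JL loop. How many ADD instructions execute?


Loop trace (R3 starts at 0, target 39, step 4):
  ADD #1: R3 = 0 + 4 = 4  → 4 < 39, loop
  ADD #2: R3 = 4 + 4 = 8  → 8 < 39, loop
  ADD #3: R3 = 8 + 4 = 12  → 12 < 39, loop
  ADD #4: R3 = 12 + 4 = 16  → 16 < 39, loop
  ADD #5: R3 = 16 + 4 = 20  → 20 < 39, loop
  ADD #6: R3 = 20 + 4 = 24  → 24 < 39, loop
  ADD #7: R3 = 24 + 4 = 28  → 28 < 39, loop
  ADD #8: R3 = 28 + 4 = 32  → 32 < 39, loop
  ADD #9: R3 = 32 + 4 = 36  → 36 < 39, loop
  ADD #10: R3 = 36 + 4 = 40  → 40 >= 39, exit
Total ADD instructions: 10

10


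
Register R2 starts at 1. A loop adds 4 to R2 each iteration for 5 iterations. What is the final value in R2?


Starting value: R2 = 1
  Iter 1: R2 = 1 + 4 = 5
  Iter 2: R2 = 5 + 4 = 9
  Iter 3: R2 = 9 + 4 = 13
  Iter 4: R2 = 13 + 4 = 17
  Iter 5: R2 = 17 + 4 = 21
Final: R2 = 21

21


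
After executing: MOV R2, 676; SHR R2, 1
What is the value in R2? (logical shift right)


Register state trace:
  MOV R2, 676  → R2 = 676
  SHR R2, 1  → R2 = 676 >> 1 = 676 // 2^1 = 338
Final: R2 = 338

338


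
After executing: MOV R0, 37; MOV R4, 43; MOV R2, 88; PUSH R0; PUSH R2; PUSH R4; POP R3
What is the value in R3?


Stack trace (top is rightmost):
  MOV R0, 37  → R0 = 37
  MOV R4, 43  → R4 = 43
  MOV R2, 88  → R2 = 88
  PUSH R0  → stack: [37]
  PUSH R2  → stack: [37, 88]
  PUSH R4  → stack: [37, 88, 43]
  POP R3  → R3 = 43, stack: [37, 88]
Final: R3 = 43

43


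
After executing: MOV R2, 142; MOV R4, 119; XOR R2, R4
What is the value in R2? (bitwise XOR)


Register state trace:
  MOV R2, 142  → R2 = 142 (0b10001110)
  MOV R4, 119  → R4 = 119 (0b01110111)
  XOR R2, R4  → R2 = 142 XOR 119 = 249 (0b11111001)
Final: R2 = 249

249


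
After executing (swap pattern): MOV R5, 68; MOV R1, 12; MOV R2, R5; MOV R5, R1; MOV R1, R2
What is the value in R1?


Register state trace (swap pattern):
  MOV R5, 68  → R5 = 68
  MOV R1, 12  → R1 = 12
  MOV R2, R5  → R2 = 68  (save R5)
  MOV R5, R1  → R5 = 12  (R5 gets R1's value)
  MOV R1, R2  → R1 = 68  (R1 gets saved value)
Final: R1 = 68

68


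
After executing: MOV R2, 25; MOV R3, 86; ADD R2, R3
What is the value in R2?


Register state trace:
  MOV R2, 25  → R2 = 25
  MOV R3, 86  → R3 = 86
  ADD R2, R3  → R2 = 25 + 86 = 111
Final: R2 = 111

111


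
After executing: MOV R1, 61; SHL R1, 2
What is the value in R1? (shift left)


Register state trace:
  MOV R1, 61  → R1 = 61
  SHL R1, 2  → R1 = 61 << 2 = 61 * 2^2 = 244
Final: R1 = 244

244


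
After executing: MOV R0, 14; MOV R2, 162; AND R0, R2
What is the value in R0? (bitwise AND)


Register state trace:
  MOV R0, 14  → R0 = 14 (0b00001110)
  MOV R2, 162  → R2 = 162 (0b10100010)
  AND R0, R2  → R0 = 14 AND 162 = 2 (0b00000010)
Final: R0 = 2

2


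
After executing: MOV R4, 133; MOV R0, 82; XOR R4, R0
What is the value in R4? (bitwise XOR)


Register state trace:
  MOV R4, 133  → R4 = 133 (0b10000101)
  MOV R0, 82  → R0 = 82 (0b01010010)
  XOR R4, R0  → R4 = 133 XOR 82 = 215 (0b11010111)
Final: R4 = 215

215


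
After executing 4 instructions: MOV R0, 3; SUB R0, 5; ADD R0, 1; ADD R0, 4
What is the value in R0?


Register state trace:
  MOV R0, 3  → R0 = 3
  SUB R0, 5  → R0 = 3 - 5 = -2
  ADD R0, 1  → R0 = -2 + 1 = -1
  ADD R0, 4  → R0 = -1 + 4 = 3
Final: R0 = 3

3


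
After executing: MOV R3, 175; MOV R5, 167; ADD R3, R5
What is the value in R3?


Register state trace:
  MOV R3, 175  → R3 = 175
  MOV R5, 167  → R5 = 167
  ADD R3, R5  → R3 = 175 + 167 = 342
Final: R3 = 342

342


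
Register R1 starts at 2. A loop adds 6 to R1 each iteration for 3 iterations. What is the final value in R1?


Starting value: R1 = 2
  Iter 1: R1 = 2 + 6 = 8
  Iter 2: R1 = 8 + 6 = 14
  Iter 3: R1 = 14 + 6 = 20
Final: R1 = 20

20


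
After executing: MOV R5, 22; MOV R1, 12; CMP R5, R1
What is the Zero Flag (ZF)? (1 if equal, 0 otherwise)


Register state trace:
  MOV R5, 22  → R5 = 22
  MOV R1, 12  → R1 = 12
  CMP R5, R1  → computes 22 - 12 = 10
  Result is nonzero, so values are not equal
ZF = 0

0


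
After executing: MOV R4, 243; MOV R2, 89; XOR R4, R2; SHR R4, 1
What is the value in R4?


Register state trace:
  MOV R4, 243  → R4 = 243 (0b11110011)
  MOV R2, 89  → R2 = 89 (0b01011001)
  XOR R4, R2  → R4 = 243 XOR 89 = 170 (0b10101010)
  SHR R4, 1  → R4 = 170 >> 1 = 85
Final: R4 = 85

85


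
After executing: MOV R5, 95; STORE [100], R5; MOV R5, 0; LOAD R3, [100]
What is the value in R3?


Register and memory trace:
  MOV R5, 95  → R5 = 95
  STORE [100], R5  → mem[100] = 95
  MOV R5, 0  → R5 = 0
  LOAD R3, [100]  → R3 = mem[100] = 95
Final: R3 = 95

95


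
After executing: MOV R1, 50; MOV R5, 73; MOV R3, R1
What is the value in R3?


Register state trace:
  MOV R1, 50  → R1 = 50
  MOV R5, 73  → R5 = 73
  MOV R3, R1  → R3 = 50
Final: R3 = 50

50


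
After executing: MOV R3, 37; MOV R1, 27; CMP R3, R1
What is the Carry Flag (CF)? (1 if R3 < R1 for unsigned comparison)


Register state trace:
  MOV R3, 37  → R3 = 37
  MOV R1, 27  → R1 = 27
  CMP R3, R1  → unsigned 37 - 27: no borrow
  37 >= 27, so CF = 0
CF = 0

0


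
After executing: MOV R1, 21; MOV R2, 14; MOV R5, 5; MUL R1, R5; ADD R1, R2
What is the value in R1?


Register state trace:
  MOV R1, 21  → R1 = 21
  MOV R2, 14  → R2 = 14
  MOV R5, 5  → R5 = 5
  MUL R1, R5  → R1 = 21 * 5 = 105
  ADD R1, R2  → R1 = 105 + 14 = 119
Final: R1 = 119

119


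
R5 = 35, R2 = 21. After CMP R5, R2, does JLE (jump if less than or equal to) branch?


Trace:
  R5 = 35, R2 = 21
  CMP R5, R2  → compares 35 vs 21
  JLE checks: is 35 less than or equal to 21?
  35 > 21, so condition is false
Branch taken: No

No


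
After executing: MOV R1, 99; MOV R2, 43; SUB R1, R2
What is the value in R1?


Register state trace:
  MOV R1, 99  → R1 = 99
  MOV R2, 43  → R2 = 43
  SUB R1, R2  → R1 = 99 - 43 = 56
Final: R1 = 56

56


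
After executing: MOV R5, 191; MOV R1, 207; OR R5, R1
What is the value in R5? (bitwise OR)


Register state trace:
  MOV R5, 191  → R5 = 191 (0b10111111)
  MOV R1, 207  → R1 = 207 (0b11001111)
  OR R5, R1   → R5 = 191 OR 207 = 255 (0b11111111)
Final: R5 = 255

255


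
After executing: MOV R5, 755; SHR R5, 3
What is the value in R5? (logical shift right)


Register state trace:
  MOV R5, 755  → R5 = 755
  SHR R5, 3  → R5 = 755 >> 3 = 755 // 2^3 = 94
Final: R5 = 94

94


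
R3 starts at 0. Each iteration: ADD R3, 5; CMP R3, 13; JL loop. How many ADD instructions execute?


Loop trace (R3 starts at 0, target 13, step 5):
  ADD #1: R3 = 0 + 5 = 5  → 5 < 13, loop
  ADD #2: R3 = 5 + 5 = 10  → 10 < 13, loop
  ADD #3: R3 = 10 + 5 = 15  → 15 >= 13, exit
Total ADD instructions: 3

3


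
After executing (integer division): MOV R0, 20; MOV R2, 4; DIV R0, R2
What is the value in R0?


Register state trace:
  MOV R0, 20  → R0 = 20
  MOV R2, 4  → R2 = 4
  DIV R0, R2  → R0 = 20 // 4 = 5
Final: R0 = 5

5


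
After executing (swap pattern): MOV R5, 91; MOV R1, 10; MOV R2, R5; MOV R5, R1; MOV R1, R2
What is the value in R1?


Register state trace (swap pattern):
  MOV R5, 91  → R5 = 91
  MOV R1, 10  → R1 = 10
  MOV R2, R5  → R2 = 91  (save R5)
  MOV R5, R1  → R5 = 10  (R5 gets R1's value)
  MOV R1, R2  → R1 = 91  (R1 gets saved value)
Final: R1 = 91

91


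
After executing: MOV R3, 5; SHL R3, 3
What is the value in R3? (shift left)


Register state trace:
  MOV R3, 5  → R3 = 5
  SHL R3, 3  → R3 = 5 << 3 = 5 * 2^3 = 40
Final: R3 = 40

40


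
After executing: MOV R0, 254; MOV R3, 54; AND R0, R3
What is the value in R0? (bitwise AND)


Register state trace:
  MOV R0, 254  → R0 = 254 (0b11111110)
  MOV R3, 54  → R3 = 54 (0b00110110)
  AND R0, R3  → R0 = 254 AND 54 = 54 (0b00110110)
Final: R0 = 54

54


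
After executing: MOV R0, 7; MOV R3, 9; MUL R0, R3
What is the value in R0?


Register state trace:
  MOV R0, 7  → R0 = 7
  MOV R3, 9  → R3 = 9
  MUL R0, R3  → R0 = 7 * 9 = 63
Final: R0 = 63

63


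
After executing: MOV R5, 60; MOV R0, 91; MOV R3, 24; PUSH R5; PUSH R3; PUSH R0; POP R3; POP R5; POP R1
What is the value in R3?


Stack trace (top is rightmost):
  MOV R5, 60  → R5 = 60
  MOV R0, 91  → R0 = 91
  MOV R3, 24  → R3 = 24
  PUSH R5  → stack: [60]
  PUSH R3  → stack: [60, 24]
  PUSH R0  → stack: [60, 24, 91]
  POP R3  → R3 = 91, stack: [60, 24]
  POP R5  → R5 = 24, stack: [60]
  POP R1  → R1 = 60, stack: []
Final: R3 = 91

91


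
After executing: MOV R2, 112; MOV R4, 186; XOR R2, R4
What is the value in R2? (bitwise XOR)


Register state trace:
  MOV R2, 112  → R2 = 112 (0b01110000)
  MOV R4, 186  → R4 = 186 (0b10111010)
  XOR R2, R4  → R2 = 112 XOR 186 = 202 (0b11001010)
Final: R2 = 202

202


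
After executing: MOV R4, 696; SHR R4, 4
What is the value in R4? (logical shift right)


Register state trace:
  MOV R4, 696  → R4 = 696
  SHR R4, 4  → R4 = 696 >> 4 = 696 // 2^4 = 43
Final: R4 = 43

43


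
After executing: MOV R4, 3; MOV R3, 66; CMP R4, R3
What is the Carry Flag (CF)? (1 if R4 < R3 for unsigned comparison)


Register state trace:
  MOV R4, 3  → R4 = 3
  MOV R3, 66  → R3 = 66
  CMP R4, R3  → unsigned 3 - 66: borrow occurs
  3 < 66, so CF = 1
CF = 1

1


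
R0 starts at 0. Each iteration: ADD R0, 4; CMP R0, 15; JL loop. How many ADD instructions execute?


Loop trace (R0 starts at 0, target 15, step 4):
  ADD #1: R0 = 0 + 4 = 4  → 4 < 15, loop
  ADD #2: R0 = 4 + 4 = 8  → 8 < 15, loop
  ADD #3: R0 = 8 + 4 = 12  → 12 < 15, loop
  ADD #4: R0 = 12 + 4 = 16  → 16 >= 15, exit
Total ADD instructions: 4

4


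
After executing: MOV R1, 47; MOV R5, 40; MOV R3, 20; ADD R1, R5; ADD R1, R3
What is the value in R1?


Register state trace:
  MOV R1, 47  → R1 = 47
  MOV R5, 40  → R5 = 40
  MOV R3, 20  → R3 = 20
  ADD R1, R5  → R1 = 47 + 40 = 87
  ADD R1, R3  → R1 = 87 + 20 = 107
Final: R1 = 107

107


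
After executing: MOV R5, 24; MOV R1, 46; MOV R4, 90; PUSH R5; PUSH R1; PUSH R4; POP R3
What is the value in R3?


Stack trace (top is rightmost):
  MOV R5, 24  → R5 = 24
  MOV R1, 46  → R1 = 46
  MOV R4, 90  → R4 = 90
  PUSH R5  → stack: [24]
  PUSH R1  → stack: [24, 46]
  PUSH R4  → stack: [24, 46, 90]
  POP R3  → R3 = 90, stack: [24, 46]
Final: R3 = 90

90


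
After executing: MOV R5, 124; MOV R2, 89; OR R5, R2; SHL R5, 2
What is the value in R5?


Register state trace:
  MOV R5, 124  → R5 = 124 (0b01111100)
  MOV R2, 89  → R2 = 89 (0b01011001)
  OR R5, R2  → R5 = 124 OR 89 = 125 (0b01111101)
  SHL R5, 2  → R5 = 125 << 2 = 500
Final: R5 = 500

500


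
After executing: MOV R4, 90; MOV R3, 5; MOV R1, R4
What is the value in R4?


Register state trace:
  MOV R4, 90  → R4 = 90
  MOV R3, 5  → R3 = 5
  MOV R1, R4  → R1 = 90
Final: R4 = 90

90


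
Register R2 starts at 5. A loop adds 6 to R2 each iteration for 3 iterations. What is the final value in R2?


Starting value: R2 = 5
  Iter 1: R2 = 5 + 6 = 11
  Iter 2: R2 = 11 + 6 = 17
  Iter 3: R2 = 17 + 6 = 23
Final: R2 = 23

23


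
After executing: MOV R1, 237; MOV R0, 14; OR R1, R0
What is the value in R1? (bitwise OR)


Register state trace:
  MOV R1, 237  → R1 = 237 (0b11101101)
  MOV R0, 14  → R0 = 14 (0b00001110)
  OR R1, R0   → R1 = 237 OR 14 = 239 (0b11101111)
Final: R1 = 239

239


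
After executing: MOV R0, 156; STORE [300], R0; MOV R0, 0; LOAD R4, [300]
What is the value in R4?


Register and memory trace:
  MOV R0, 156  → R0 = 156
  STORE [300], R0  → mem[300] = 156
  MOV R0, 0  → R0 = 0
  LOAD R4, [300]  → R4 = mem[300] = 156
Final: R4 = 156

156


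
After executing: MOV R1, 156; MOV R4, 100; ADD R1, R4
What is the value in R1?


Register state trace:
  MOV R1, 156  → R1 = 156
  MOV R4, 100  → R4 = 100
  ADD R1, R4  → R1 = 156 + 100 = 256
Final: R1 = 256

256
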